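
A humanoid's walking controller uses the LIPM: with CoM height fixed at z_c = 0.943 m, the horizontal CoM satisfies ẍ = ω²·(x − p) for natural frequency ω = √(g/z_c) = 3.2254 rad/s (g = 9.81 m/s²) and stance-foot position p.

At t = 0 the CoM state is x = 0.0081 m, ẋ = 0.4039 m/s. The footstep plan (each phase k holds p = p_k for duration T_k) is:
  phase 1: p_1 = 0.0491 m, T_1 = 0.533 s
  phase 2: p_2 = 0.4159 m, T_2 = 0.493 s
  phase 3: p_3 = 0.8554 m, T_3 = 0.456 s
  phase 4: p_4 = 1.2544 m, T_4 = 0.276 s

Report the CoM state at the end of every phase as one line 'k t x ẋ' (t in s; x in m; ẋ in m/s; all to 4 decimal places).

phase 1: p=0.0491, T=0.533, ωT=1.719138, cosh=2.879469, sinh=2.700249; start (x,ẋ)=(0.008100, 0.403900) → end (x,ẋ)=(0.269180, 0.805933)
phase 2: p=0.4159, T=0.493, ωT=1.590122, cosh=2.554124, sinh=2.350224; start (x,ẋ)=(0.269180, 0.805933) → end (x,ẋ)=(0.628410, 0.946253)
phase 3: p=0.8554, T=0.456, ωT=1.470782, cosh=2.291192, sinh=2.061447; start (x,ẋ)=(0.628410, 0.946253) → end (x,ẋ)=(0.940101, 0.658797)
phase 4: p=1.2544, T=0.276, ωT=0.890210, cosh=1.423106, sinh=1.012536; start (x,ẋ)=(0.940101, 0.658797) → end (x,ẋ)=(1.013933, -0.088910)

1 0.5330 0.2692 0.8059
2 1.0260 0.6284 0.9463
3 1.4820 0.9401 0.6588
4 1.7580 1.0139 -0.0889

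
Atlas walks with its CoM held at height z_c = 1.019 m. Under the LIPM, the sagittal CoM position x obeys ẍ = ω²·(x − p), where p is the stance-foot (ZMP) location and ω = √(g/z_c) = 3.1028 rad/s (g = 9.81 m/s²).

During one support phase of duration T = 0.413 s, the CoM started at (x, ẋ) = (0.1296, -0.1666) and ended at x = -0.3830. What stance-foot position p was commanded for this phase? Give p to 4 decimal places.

p = 0.5801

ωT = 3.1028·0.413 = 1.281456; cosh(ωT) = 1.939757, sinh(ωT) = 1.662125
x(T) = p + (x₀−p)·cosh(ωT) + (ẋ₀/ω)·sinh(ωT) ⇒ p·(1 − cosh) = x(T) − x₀·cosh − (ẋ₀/ω)·sinh
numerator   = -0.3830 − (0.1296)·1.939757 − (-0.1666/3.1028)·1.662125 = -0.545147
denominator = 1 − 1.939757 = -0.939757
p = -0.545147 / -0.939757 = 0.5801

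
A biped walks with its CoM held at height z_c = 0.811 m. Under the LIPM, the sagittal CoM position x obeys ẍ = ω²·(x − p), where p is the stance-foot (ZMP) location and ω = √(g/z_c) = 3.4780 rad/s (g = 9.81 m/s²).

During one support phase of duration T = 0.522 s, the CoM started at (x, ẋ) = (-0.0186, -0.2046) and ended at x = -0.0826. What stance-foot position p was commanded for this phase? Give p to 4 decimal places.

p = -0.0706

ωT = 3.4780·0.522 = 1.815516; cosh(ωT) = 3.153500, sinh(ωT) = 2.990746
x(T) = p + (x₀−p)·cosh(ωT) + (ẋ₀/ω)·sinh(ωT) ⇒ p·(1 − cosh) = x(T) − x₀·cosh − (ẋ₀/ω)·sinh
numerator   = -0.0826 − (-0.0186)·3.153500 − (-0.2046/3.4780)·2.990746 = 0.151991
denominator = 1 − 3.153500 = -2.153500
p = 0.151991 / -2.153500 = -0.0706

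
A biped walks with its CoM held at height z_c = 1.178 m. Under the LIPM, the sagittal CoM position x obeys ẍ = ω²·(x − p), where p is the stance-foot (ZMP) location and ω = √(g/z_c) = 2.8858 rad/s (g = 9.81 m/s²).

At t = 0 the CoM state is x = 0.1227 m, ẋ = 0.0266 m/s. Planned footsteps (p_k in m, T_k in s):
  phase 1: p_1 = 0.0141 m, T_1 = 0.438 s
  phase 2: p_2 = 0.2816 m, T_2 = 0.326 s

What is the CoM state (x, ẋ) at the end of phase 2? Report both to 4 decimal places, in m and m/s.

x = 0.4264, ẋ = 0.6875

phase 1: p=0.0141, T=0.438, ωT=1.263980, cosh=1.911005, sinh=1.628477; start (x,ẋ)=(0.122700, 0.026600) → end (x,ẋ)=(0.236646, 0.561194)
phase 2: p=0.2816, T=0.326, ωT=0.940771, cosh=1.476141, sinh=1.085814; start (x,ẋ)=(0.236646, 0.561194) → end (x,ẋ)=(0.426397, 0.687540)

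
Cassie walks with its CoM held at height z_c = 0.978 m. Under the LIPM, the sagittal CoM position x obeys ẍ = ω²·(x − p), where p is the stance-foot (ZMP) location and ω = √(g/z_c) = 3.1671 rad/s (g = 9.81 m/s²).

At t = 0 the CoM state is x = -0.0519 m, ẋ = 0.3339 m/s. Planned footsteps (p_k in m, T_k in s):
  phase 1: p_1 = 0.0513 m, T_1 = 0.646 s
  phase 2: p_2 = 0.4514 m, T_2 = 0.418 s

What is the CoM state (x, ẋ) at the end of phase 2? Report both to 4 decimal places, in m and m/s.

phase 1: p=0.0513, T=0.646, ωT=2.045947, cosh=3.932868, sinh=3.803610; start (x,ẋ)=(-0.051900, 0.333900) → end (x,ẋ)=(0.046434, 0.069995)
phase 2: p=0.4514, T=0.418, ωT=1.323848, cosh=2.011981, sinh=1.745872; start (x,ẋ)=(0.046434, 0.069995) → end (x,ẋ)=(-0.324800, -2.098372)

x = -0.3248, ẋ = -2.0984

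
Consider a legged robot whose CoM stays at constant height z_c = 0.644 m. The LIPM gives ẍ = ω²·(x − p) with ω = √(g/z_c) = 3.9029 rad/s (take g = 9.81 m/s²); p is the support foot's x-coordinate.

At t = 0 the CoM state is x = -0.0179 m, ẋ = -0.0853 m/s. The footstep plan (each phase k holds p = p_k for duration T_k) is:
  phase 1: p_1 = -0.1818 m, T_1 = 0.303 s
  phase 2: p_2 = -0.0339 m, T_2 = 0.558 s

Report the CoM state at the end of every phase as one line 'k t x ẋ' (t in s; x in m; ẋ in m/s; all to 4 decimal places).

phase 1: p=-0.1818, T=0.303, ωT=1.182579, cosh=1.784632, sinh=1.478145; start (x,ẋ)=(-0.017900, -0.085300) → end (x,ẋ)=(0.078396, 0.793318)
phase 2: p=-0.0339, T=0.558, ωT=2.177818, cosh=4.470157, sinh=4.356869; start (x,ẋ)=(0.078396, 0.793318) → end (x,ẋ)=(1.353673, 5.455780)

1 0.3030 0.0784 0.7933
2 0.8610 1.3537 5.4558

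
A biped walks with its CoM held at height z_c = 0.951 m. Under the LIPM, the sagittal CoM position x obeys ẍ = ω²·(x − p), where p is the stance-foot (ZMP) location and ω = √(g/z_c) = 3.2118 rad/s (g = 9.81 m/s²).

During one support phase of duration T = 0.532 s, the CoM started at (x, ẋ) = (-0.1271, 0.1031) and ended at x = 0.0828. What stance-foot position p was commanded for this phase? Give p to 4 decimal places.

ωT = 3.2118·0.532 = 1.708678; cosh(ωT) = 2.851380, sinh(ωT) = 2.670275
x(T) = p + (x₀−p)·cosh(ωT) + (ẋ₀/ω)·sinh(ωT) ⇒ p·(1 − cosh) = x(T) − x₀·cosh − (ẋ₀/ω)·sinh
numerator   = 0.0828 − (-0.1271)·2.851380 − (0.1031/3.2118)·2.670275 = 0.359494
denominator = 1 − 2.851380 = -1.851380
p = 0.359494 / -1.851380 = -0.1942

p = -0.1942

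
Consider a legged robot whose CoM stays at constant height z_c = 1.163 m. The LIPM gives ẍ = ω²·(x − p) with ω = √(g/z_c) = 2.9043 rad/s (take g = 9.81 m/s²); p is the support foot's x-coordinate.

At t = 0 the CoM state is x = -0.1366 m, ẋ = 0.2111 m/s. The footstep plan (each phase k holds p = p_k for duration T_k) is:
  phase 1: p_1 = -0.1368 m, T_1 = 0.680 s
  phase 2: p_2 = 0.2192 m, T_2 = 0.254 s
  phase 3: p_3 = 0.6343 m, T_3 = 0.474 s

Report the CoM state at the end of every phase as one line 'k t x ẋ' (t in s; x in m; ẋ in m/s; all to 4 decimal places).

phase 1: p=-0.1368, T=0.680, ωT=1.974924, cosh=3.672422, sinh=3.533650; start (x,ẋ)=(-0.136600, 0.211100) → end (x,ẋ)=(0.120779, 0.777301)
phase 2: p=0.2192, T=0.254, ωT=0.737692, cosh=1.284660, sinh=0.806444; start (x,ẋ)=(0.120779, 0.777301) → end (x,ẋ)=(0.308597, 0.768050)
phase 3: p=0.6343, T=0.474, ωT=1.376638, cosh=2.106993, sinh=1.854568; start (x,ẋ)=(0.308597, 0.768050) → end (x,ẋ)=(0.438492, -0.136029)

1 0.6800 0.1208 0.7773
2 0.9340 0.3086 0.7681
3 1.4080 0.4385 -0.1360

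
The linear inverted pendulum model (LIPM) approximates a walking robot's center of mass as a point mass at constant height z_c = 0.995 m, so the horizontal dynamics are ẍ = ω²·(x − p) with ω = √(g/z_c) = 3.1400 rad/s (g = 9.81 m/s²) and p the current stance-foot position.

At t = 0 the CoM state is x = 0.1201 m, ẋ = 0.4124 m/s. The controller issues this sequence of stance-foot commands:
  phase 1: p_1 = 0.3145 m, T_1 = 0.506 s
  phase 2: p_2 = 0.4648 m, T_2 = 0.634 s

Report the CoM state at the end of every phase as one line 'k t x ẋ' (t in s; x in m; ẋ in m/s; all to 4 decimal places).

1 0.5060 0.1268 -0.3805
2 1.1400 -1.2309 -5.2314

phase 1: p=0.3145, T=0.506, ωT=1.588840, cosh=2.551113, sinh=2.346951; start (x,ẋ)=(0.120100, 0.412400) → end (x,ẋ)=(0.126806, -0.380537)
phase 2: p=0.4648, T=0.634, ωT=1.990760, cosh=3.728844, sinh=3.592252; start (x,ẋ)=(0.126806, -0.380537) → end (x,ẋ)=(-1.230871, -5.231420)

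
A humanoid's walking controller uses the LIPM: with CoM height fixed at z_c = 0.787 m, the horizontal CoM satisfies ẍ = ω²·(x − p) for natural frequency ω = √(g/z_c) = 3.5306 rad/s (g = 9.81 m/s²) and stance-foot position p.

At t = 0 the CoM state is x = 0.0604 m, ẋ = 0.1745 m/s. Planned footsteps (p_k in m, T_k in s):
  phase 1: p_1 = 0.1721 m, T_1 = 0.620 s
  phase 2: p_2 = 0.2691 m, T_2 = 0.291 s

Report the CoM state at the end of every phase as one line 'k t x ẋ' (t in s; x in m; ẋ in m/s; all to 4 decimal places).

phase 1: p=0.1721, T=0.620, ωT=2.188972, cosh=4.519032, sinh=4.407000; start (x,ẋ)=(0.060400, 0.174500) → end (x,ẋ)=(-0.114860, -0.949409)
phase 2: p=0.2691, T=0.291, ωT=1.027405, cosh=1.575870, sinh=1.217935; start (x,ẋ)=(-0.114860, -0.949409) → end (x,ẋ)=(-0.663484, -3.147188)

1 0.6200 -0.1149 -0.9494
2 0.9110 -0.6635 -3.1472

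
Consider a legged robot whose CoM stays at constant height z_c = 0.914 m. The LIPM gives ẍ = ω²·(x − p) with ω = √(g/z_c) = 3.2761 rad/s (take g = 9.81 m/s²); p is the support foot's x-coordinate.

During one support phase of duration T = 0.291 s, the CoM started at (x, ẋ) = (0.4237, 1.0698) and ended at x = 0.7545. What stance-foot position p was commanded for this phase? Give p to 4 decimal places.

ωT = 3.2761·0.291 = 0.953345; cosh(ωT) = 1.489912, sinh(ωT) = 1.104462
x(T) = p + (x₀−p)·cosh(ωT) + (ẋ₀/ω)·sinh(ωT) ⇒ p·(1 − cosh) = x(T) − x₀·cosh − (ẋ₀/ω)·sinh
numerator   = 0.7545 − (0.4237)·1.489912 − (1.0698/3.2761)·1.104462 = -0.237434
denominator = 1 − 1.489912 = -0.489912
p = -0.237434 / -0.489912 = 0.4846

p = 0.4846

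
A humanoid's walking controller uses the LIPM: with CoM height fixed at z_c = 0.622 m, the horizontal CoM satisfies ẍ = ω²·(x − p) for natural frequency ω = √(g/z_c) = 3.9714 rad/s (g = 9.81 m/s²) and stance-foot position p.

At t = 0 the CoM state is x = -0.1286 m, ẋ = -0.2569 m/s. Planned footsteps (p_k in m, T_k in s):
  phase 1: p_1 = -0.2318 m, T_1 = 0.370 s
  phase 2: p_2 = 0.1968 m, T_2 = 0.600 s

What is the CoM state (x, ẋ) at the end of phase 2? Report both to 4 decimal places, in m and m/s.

phase 1: p=-0.2318, T=0.370, ωT=1.469418, cosh=2.288382, sinh=2.058323; start (x,ẋ)=(-0.128600, -0.256900) → end (x,ẋ)=(-0.128787, 0.255715)
phase 2: p=0.1968, T=0.600, ωT=2.382840, cosh=5.463960, sinh=5.371672; start (x,ẋ)=(-0.128787, 0.255715) → end (x,ẋ)=(-1.236316, -5.548544)

x = -1.2363, ẋ = -5.5485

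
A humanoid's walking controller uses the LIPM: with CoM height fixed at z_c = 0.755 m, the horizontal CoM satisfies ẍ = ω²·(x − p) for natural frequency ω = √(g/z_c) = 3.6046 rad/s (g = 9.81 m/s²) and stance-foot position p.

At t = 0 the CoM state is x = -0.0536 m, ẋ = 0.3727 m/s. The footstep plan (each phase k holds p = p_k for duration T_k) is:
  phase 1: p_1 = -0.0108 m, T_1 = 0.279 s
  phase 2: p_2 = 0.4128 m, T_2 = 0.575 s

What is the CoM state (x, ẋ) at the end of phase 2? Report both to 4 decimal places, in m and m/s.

phase 1: p=-0.0108, T=0.279, ωT=1.005683, cosh=1.549785, sinh=1.183990; start (x,ẋ)=(-0.053600, 0.372700) → end (x,ẋ)=(0.045289, 0.394942)
phase 2: p=0.4128, T=0.575, ωT=2.072645, cosh=4.035832, sinh=3.909980; start (x,ẋ)=(0.045289, 0.394942) → end (x,ẋ)=(-0.642012, -3.585751)

x = -0.6420, ẋ = -3.5858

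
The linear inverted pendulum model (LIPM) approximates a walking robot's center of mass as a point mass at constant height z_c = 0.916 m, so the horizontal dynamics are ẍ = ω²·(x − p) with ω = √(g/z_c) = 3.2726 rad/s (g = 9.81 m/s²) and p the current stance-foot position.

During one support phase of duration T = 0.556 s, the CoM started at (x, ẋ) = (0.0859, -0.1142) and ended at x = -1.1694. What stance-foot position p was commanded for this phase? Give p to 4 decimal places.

ωT = 3.2726·0.556 = 1.819566; cosh(ωT) = 3.165637, sinh(ωT) = 3.003541
x(T) = p + (x₀−p)·cosh(ωT) + (ẋ₀/ω)·sinh(ωT) ⇒ p·(1 − cosh) = x(T) − x₀·cosh − (ẋ₀/ω)·sinh
numerator   = -1.1694 − (0.0859)·3.165637 − (-0.1142/3.2726)·3.003541 = -1.336517
denominator = 1 − 3.165637 = -2.165637
p = -1.336517 / -2.165637 = 0.6171

p = 0.6171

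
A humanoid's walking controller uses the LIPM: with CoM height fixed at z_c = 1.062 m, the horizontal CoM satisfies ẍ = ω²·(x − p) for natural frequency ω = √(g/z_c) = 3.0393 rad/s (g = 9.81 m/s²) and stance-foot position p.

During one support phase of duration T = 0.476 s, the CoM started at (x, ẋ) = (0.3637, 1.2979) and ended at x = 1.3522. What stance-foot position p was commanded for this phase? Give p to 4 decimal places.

ωT = 3.0393·0.476 = 1.446707; cosh(ωT) = 2.242221, sinh(ωT) = 2.006877
x(T) = p + (x₀−p)·cosh(ωT) + (ẋ₀/ω)·sinh(ωT) ⇒ p·(1 − cosh) = x(T) − x₀·cosh − (ẋ₀/ω)·sinh
numerator   = 1.3522 − (0.3637)·2.242221 − (1.2979/3.0393)·2.006877 = -0.320311
denominator = 1 − 2.242221 = -1.242221
p = -0.320311 / -1.242221 = 0.2579

p = 0.2579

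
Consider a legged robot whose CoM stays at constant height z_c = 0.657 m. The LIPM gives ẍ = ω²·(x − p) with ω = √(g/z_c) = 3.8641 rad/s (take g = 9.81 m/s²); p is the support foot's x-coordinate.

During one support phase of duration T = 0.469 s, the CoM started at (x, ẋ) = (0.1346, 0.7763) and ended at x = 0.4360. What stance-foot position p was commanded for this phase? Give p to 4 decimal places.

p = 0.2733

ωT = 3.8641·0.469 = 1.812263; cosh(ωT) = 3.143787, sinh(ωT) = 2.980503
x(T) = p + (x₀−p)·cosh(ωT) + (ẋ₀/ω)·sinh(ωT) ⇒ p·(1 − cosh) = x(T) − x₀·cosh − (ẋ₀/ω)·sinh
numerator   = 0.4360 − (0.1346)·3.143787 − (0.7763/3.8641)·2.980503 = -0.585939
denominator = 1 − 3.143787 = -2.143787
p = -0.585939 / -2.143787 = 0.2733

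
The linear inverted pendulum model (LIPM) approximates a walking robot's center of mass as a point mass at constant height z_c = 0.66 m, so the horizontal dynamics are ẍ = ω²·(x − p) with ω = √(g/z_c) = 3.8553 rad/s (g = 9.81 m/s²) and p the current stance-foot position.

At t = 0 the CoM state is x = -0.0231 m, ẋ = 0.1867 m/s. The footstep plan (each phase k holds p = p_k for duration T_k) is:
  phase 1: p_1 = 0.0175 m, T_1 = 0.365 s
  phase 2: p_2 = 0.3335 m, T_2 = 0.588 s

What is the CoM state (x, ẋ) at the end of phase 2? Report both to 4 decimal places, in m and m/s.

phase 1: p=0.0175, T=0.365, ωT=1.407185, cosh=2.164636, sinh=1.919804; start (x,ẋ)=(-0.023100, 0.186700) → end (x,ẋ)=(0.022586, 0.103640)
phase 2: p=0.3335, T=0.588, ωT=2.266916, cosh=4.876615, sinh=4.772984; start (x,ẋ)=(0.022586, 0.103640) → end (x,ẋ)=(-1.054399, -5.215809)

x = -1.0544, ẋ = -5.2158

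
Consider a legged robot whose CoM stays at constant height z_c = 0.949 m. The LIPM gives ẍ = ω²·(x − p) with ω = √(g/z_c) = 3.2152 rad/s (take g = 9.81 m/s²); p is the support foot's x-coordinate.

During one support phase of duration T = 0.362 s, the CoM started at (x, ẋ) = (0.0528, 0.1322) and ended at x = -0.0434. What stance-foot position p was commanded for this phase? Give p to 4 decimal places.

ωT = 3.2152·0.362 = 1.163902; cosh(ωT) = 1.757336, sinh(ωT) = 1.445070
x(T) = p + (x₀−p)·cosh(ωT) + (ẋ₀/ω)·sinh(ωT) ⇒ p·(1 − cosh) = x(T) − x₀·cosh − (ẋ₀/ω)·sinh
numerator   = -0.0434 − (0.0528)·1.757336 − (0.1322/3.2152)·1.445070 = -0.195605
denominator = 1 − 1.757336 = -0.757336
p = -0.195605 / -0.757336 = 0.2583

p = 0.2583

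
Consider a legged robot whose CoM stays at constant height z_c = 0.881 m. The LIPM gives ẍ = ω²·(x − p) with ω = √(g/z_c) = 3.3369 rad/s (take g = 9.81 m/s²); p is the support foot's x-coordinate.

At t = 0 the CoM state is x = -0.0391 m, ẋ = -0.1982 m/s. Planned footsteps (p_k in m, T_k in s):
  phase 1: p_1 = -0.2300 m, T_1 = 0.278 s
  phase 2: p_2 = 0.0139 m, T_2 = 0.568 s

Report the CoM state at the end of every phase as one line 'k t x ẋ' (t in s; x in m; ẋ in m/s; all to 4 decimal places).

1 0.2780 -0.0142 0.3896
2 0.8460 0.2979 1.0203

phase 1: p=-0.2300, T=0.278, ωT=0.927658, cosh=1.462030, sinh=1.066551; start (x,ẋ)=(-0.039100, -0.198200) → end (x,ẋ)=(-0.014248, 0.389634)
phase 2: p=0.0139, T=0.568, ωT=1.895359, cosh=3.402601, sinh=3.252337; start (x,ẋ)=(-0.014248, 0.389634) → end (x,ẋ)=(0.297884, 1.020288)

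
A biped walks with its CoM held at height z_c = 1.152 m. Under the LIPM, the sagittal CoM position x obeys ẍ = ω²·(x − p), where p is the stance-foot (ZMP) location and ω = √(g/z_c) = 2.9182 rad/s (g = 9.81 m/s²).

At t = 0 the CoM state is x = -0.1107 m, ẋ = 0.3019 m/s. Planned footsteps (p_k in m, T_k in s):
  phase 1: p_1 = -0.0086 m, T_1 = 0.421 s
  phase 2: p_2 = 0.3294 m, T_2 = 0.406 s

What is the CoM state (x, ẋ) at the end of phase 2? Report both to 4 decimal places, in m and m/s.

phase 1: p=-0.0086, T=0.421, ωT=1.228562, cosh=1.854514, sinh=1.561800; start (x,ẋ)=(-0.110700, 0.301900) → end (x,ẋ)=(-0.036371, 0.094542)
phase 2: p=0.3294, T=0.406, ωT=1.184789, cosh=1.787904, sinh=1.482093; start (x,ẋ)=(-0.036371, 0.094542) → end (x,ẋ)=(-0.276548, -1.412944)

x = -0.2765, ẋ = -1.4129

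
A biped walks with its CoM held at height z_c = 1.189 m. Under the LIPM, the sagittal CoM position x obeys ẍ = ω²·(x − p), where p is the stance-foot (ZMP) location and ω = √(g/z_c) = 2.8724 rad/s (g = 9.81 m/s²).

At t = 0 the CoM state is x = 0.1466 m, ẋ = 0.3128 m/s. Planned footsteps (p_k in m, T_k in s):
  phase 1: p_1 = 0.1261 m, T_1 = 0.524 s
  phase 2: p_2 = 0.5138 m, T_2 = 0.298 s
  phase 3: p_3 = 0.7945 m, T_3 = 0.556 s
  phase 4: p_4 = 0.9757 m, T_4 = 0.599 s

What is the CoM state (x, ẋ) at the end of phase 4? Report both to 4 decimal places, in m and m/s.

x = 2.9115, ẋ = 5.7006

phase 1: p=0.1261, T=0.524, ωT=1.505138, cosh=2.363380, sinh=2.141393; start (x,ẋ)=(0.146600, 0.312800) → end (x,ẋ)=(0.407744, 0.865360)
phase 2: p=0.5138, T=0.298, ωT=0.855975, cosh=1.389269, sinh=0.964400; start (x,ẋ)=(0.407744, 0.865360) → end (x,ẋ)=(0.657001, 0.908426)
phase 3: p=0.7945, T=0.556, ωT=1.597054, cosh=2.570478, sinh=2.367986; start (x,ẋ)=(0.657001, 0.908426) → end (x,ẋ)=(1.189963, 1.399851)
phase 4: p=0.9757, T=0.599, ωT=1.720568, cosh=2.883332, sinh=2.704367; start (x,ẋ)=(1.189963, 1.399851) → end (x,ẋ)=(2.911451, 5.700631)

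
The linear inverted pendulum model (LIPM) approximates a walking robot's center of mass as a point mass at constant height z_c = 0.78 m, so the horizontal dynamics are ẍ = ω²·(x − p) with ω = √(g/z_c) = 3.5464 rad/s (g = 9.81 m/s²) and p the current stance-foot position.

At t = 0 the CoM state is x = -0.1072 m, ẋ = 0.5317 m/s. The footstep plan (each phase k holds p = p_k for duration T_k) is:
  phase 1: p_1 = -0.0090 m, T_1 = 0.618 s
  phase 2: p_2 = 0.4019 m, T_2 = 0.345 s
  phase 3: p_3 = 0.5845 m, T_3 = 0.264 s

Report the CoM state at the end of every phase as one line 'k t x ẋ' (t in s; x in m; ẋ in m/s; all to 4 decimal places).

phase 1: p=-0.0090, T=0.618, ωT=2.191675, cosh=4.530962, sinh=4.419232; start (x,ẋ)=(-0.107200, 0.531700) → end (x,ẋ)=(0.208620, 0.870086)
phase 2: p=0.4019, T=0.345, ωT=1.223508, cosh=1.846644, sinh=1.552447; start (x,ẋ)=(0.208620, 0.870086) → end (x,ẋ)=(0.425864, 0.542619)
phase 3: p=0.5845, T=0.264, ωT=0.936250, cosh=1.471247, sinh=1.079151; start (x,ẋ)=(0.425864, 0.542619) → end (x,ẋ)=(0.516224, 0.191211)

1 0.6180 0.2086 0.8701
2 0.9630 0.4259 0.5426
3 1.2270 0.5162 0.1912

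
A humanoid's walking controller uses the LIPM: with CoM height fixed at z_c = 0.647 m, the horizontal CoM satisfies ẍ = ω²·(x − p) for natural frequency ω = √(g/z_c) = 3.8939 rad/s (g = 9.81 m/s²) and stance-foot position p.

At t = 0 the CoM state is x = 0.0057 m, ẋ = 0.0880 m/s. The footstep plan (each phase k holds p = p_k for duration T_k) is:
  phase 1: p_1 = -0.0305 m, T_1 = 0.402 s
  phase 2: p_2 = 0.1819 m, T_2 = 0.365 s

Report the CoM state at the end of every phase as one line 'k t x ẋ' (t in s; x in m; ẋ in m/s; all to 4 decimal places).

1 0.4020 0.1116 0.5422
2 0.7670 0.2993 0.6543

phase 1: p=-0.0305, T=0.402, ωT=1.565348, cosh=2.496677, sinh=2.287662; start (x,ẋ)=(0.005700, 0.088000) → end (x,ẋ)=(0.111580, 0.542174)
phase 2: p=0.1819, T=0.365, ωT=1.421273, cosh=2.191899, sinh=1.950493; start (x,ẋ)=(0.111580, 0.542174) → end (x,ẋ)=(0.299345, 0.654307)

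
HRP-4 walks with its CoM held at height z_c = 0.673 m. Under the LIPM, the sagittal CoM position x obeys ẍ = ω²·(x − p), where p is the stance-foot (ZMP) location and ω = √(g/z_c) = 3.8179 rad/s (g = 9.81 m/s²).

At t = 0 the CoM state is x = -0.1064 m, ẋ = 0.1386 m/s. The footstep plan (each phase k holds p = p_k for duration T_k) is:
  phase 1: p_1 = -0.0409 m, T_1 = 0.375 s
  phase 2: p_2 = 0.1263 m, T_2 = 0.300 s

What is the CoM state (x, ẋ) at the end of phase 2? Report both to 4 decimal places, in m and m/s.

x = -0.3591, ẋ = -1.6205

phase 1: p=-0.0409, T=0.375, ωT=1.431712, cosh=2.212380, sinh=1.973481; start (x,ẋ)=(-0.106400, 0.138600) → end (x,ẋ)=(-0.114168, -0.186877)
phase 2: p=0.1263, T=0.300, ωT=1.145370, cosh=1.730855, sinh=1.412749; start (x,ẋ)=(-0.114168, -0.186877) → end (x,ẋ)=(-0.359067, -1.620480)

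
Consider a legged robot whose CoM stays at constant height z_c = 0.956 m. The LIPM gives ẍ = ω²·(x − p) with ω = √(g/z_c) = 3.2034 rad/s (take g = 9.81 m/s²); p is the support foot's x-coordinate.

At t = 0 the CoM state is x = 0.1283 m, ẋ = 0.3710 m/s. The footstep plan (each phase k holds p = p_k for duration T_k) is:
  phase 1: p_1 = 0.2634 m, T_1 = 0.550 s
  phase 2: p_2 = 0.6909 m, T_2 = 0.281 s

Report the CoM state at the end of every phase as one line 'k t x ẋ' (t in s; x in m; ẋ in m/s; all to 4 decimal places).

phase 1: p=0.2634, T=0.550, ωT=1.761870, cosh=2.997520, sinh=2.825797; start (x,ẋ)=(0.128300, 0.371000) → end (x,ẋ)=(0.185703, -0.110866)
phase 2: p=0.6909, T=0.281, ωT=0.900155, cosh=1.433246, sinh=1.026739; start (x,ẋ)=(0.185703, -0.110866) → end (x,ẋ)=(-0.068706, -1.820520)

1 0.5500 0.1857 -0.1109
2 0.8310 -0.0687 -1.8205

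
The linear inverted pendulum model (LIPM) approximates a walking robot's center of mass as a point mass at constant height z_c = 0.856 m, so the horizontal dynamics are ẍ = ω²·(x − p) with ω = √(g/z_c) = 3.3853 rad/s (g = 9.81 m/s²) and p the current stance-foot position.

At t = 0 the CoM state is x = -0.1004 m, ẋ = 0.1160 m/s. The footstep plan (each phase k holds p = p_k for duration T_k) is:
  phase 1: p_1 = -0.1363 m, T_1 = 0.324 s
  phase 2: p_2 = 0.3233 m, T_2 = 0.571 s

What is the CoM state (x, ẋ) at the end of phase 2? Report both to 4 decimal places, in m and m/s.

x = -0.5719, ẋ = -2.8056

phase 1: p=-0.1363, T=0.324, ωT=1.096837, cosh=1.664303, sinh=1.330377; start (x,ẋ)=(-0.100400, 0.116000) → end (x,ẋ)=(-0.030965, 0.354743)
phase 2: p=0.3233, T=0.571, ωT=1.933006, cosh=3.527483, sinh=3.382770; start (x,ẋ)=(-0.030965, 0.354743) → end (x,ẋ)=(-0.571886, -2.805586)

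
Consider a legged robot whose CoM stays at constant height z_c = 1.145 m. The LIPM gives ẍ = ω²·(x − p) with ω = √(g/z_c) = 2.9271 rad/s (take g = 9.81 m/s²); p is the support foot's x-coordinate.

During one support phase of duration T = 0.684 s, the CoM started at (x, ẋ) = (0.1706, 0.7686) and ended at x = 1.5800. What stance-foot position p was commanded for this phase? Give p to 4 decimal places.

ωT = 2.9271·0.684 = 2.002136; cosh(ωT) = 3.769953, sinh(ωT) = 3.634906
x(T) = p + (x₀−p)·cosh(ωT) + (ẋ₀/ω)·sinh(ωT) ⇒ p·(1 − cosh) = x(T) − x₀·cosh − (ẋ₀/ω)·sinh
numerator   = 1.5800 − (0.1706)·3.769953 − (0.7686/2.9271)·3.634906 = -0.017610
denominator = 1 − 3.769953 = -2.769953
p = -0.017610 / -2.769953 = 0.0064

p = 0.0064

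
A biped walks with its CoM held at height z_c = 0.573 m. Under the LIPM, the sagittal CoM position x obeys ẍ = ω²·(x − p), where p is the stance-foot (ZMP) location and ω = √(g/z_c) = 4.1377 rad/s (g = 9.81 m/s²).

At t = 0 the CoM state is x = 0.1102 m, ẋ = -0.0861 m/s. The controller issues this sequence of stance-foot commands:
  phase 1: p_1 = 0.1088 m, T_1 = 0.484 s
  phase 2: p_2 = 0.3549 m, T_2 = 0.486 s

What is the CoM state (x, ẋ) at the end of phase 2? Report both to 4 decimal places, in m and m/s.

x = -1.1177, ẋ = -5.9583

phase 1: p=0.1088, T=0.484, ωT=2.002647, cosh=3.771808, sinh=3.636831; start (x,ẋ)=(0.110200, -0.086100) → end (x,ẋ)=(0.038403, -0.303685)
phase 2: p=0.3549, T=0.486, ωT=2.010922, cosh=3.802034, sinh=3.668169; start (x,ẋ)=(0.038403, -0.303685) → end (x,ẋ)=(-1.117657, -5.958346)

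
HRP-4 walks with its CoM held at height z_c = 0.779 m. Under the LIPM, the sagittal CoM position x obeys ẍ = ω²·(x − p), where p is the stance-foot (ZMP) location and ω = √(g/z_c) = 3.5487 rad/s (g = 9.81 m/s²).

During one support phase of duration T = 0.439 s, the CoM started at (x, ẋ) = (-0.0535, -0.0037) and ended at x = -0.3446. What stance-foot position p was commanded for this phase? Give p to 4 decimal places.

ωT = 3.5487·0.439 = 1.557879; cosh(ωT) = 2.479661, sinh(ωT) = 2.269079
x(T) = p + (x₀−p)·cosh(ωT) + (ẋ₀/ω)·sinh(ωT) ⇒ p·(1 − cosh) = x(T) − x₀·cosh − (ẋ₀/ω)·sinh
numerator   = -0.3446 − (-0.0535)·2.479661 − (-0.0037/3.5487)·2.269079 = -0.209572
denominator = 1 − 2.479661 = -1.479661
p = -0.209572 / -1.479661 = 0.1416

p = 0.1416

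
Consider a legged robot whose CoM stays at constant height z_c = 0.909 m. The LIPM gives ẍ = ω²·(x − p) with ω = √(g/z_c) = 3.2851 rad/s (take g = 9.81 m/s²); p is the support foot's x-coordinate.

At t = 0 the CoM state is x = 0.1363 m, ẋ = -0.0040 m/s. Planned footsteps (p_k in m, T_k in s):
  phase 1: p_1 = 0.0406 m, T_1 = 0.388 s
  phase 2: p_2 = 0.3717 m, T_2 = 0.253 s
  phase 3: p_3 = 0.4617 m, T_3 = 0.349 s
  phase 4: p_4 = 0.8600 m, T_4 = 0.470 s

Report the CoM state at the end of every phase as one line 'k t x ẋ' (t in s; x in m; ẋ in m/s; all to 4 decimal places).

phase 1: p=0.0406, T=0.388, ωT=1.274619, cosh=1.928437, sinh=1.648900; start (x,ẋ)=(0.136300, -0.004000) → end (x,ẋ)=(0.223144, 0.510674)
phase 2: p=0.3717, T=0.253, ωT=0.831130, cosh=1.365735, sinh=0.930178; start (x,ẋ)=(0.223144, 0.510674) → end (x,ẋ)=(0.313409, 0.243498)
phase 3: p=0.4617, T=0.349, ωT=1.146500, cosh=1.732453, sinh=1.414706; start (x,ẋ)=(0.313409, 0.243498) → end (x,ẋ)=(0.309654, -0.267325)
phase 4: p=0.8600, T=0.470, ωT=1.543997, cosh=2.448399, sinh=2.234873; start (x,ẋ)=(0.309654, -0.267325) → end (x,ẋ)=(-0.669330, -4.695039)

1 0.3880 0.2231 0.5107
2 0.6410 0.3134 0.2435
3 0.9900 0.3097 -0.2673
4 1.4600 -0.6693 -4.6950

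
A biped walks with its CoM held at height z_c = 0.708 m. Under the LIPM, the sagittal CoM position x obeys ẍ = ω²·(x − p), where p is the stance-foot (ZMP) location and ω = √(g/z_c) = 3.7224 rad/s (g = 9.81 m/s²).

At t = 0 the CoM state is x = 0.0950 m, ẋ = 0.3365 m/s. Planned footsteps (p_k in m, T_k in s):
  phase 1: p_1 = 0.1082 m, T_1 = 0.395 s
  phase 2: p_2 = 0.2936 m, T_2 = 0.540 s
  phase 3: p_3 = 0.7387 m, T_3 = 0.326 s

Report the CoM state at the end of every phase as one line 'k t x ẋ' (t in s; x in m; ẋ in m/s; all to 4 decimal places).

phase 1: p=0.1082, T=0.395, ωT=1.470348, cosh=2.290297, sinh=2.060452; start (x,ẋ)=(0.095000, 0.336500) → end (x,ẋ)=(0.264230, 0.669443)
phase 2: p=0.2936, T=0.540, ωT=2.010096, cosh=3.799005, sinh=3.665029; start (x,ẋ)=(0.264230, 0.669443) → end (x,ẋ)=(0.841149, 2.142534)
phase 3: p=0.7387, T=0.326, ωT=1.213502, cosh=1.831203, sinh=1.534048; start (x,ẋ)=(0.841149, 2.142534) → end (x,ẋ)=(1.809271, 4.508436)

1 0.3950 0.2642 0.6694
2 0.9350 0.8411 2.1425
3 1.2610 1.8093 4.5084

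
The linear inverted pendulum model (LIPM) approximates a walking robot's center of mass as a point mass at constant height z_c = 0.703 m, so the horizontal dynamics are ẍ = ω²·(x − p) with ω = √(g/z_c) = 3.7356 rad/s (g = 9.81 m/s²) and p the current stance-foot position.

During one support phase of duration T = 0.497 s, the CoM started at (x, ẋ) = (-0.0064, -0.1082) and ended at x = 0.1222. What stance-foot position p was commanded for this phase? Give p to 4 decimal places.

ωT = 3.7356·0.497 = 1.856593; cosh(ωT) = 3.279047, sinh(ωT) = 3.122843
x(T) = p + (x₀−p)·cosh(ωT) + (ẋ₀/ω)·sinh(ωT) ⇒ p·(1 − cosh) = x(T) − x₀·cosh − (ẋ₀/ω)·sinh
numerator   = 0.1222 − (-0.0064)·3.279047 − (-0.1082/3.7356)·3.122843 = 0.233638
denominator = 1 − 3.279047 = -2.279047
p = 0.233638 / -2.279047 = -0.1025

p = -0.1025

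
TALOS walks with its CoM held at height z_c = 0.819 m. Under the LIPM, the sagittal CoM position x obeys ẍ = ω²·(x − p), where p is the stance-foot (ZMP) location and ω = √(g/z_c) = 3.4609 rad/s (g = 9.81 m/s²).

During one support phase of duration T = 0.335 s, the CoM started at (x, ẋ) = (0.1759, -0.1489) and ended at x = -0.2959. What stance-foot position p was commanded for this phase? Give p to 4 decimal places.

ωT = 3.4609·0.335 = 1.159402; cosh(ωT) = 1.750849, sinh(ωT) = 1.437175
x(T) = p + (x₀−p)·cosh(ωT) + (ẋ₀/ω)·sinh(ωT) ⇒ p·(1 − cosh) = x(T) − x₀·cosh − (ẋ₀/ω)·sinh
numerator   = -0.2959 − (0.1759)·1.750849 − (-0.1489/3.4609)·1.437175 = -0.542042
denominator = 1 − 1.750849 = -0.750849
p = -0.542042 / -0.750849 = 0.7219

p = 0.7219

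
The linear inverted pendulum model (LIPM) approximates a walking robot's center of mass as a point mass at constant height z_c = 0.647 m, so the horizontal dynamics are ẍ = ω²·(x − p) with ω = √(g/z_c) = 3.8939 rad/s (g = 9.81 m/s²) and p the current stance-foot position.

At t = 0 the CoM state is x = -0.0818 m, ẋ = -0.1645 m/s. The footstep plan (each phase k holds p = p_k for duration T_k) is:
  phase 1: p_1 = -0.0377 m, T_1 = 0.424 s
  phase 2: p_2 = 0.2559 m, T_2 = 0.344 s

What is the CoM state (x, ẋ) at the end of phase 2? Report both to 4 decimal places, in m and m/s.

x = -1.2019, ẋ = -5.3768

phase 1: p=-0.0377, T=0.424, ωT=1.651014, cosh=2.702058, sinh=2.510202; start (x,ẋ)=(-0.081800, -0.164500) → end (x,ẋ)=(-0.262906, -0.875543)
phase 2: p=0.2559, T=0.344, ωT=1.339502, cosh=2.039558, sinh=1.777582; start (x,ẋ)=(-0.262906, -0.875543) → end (x,ẋ)=(-1.201924, -5.376752)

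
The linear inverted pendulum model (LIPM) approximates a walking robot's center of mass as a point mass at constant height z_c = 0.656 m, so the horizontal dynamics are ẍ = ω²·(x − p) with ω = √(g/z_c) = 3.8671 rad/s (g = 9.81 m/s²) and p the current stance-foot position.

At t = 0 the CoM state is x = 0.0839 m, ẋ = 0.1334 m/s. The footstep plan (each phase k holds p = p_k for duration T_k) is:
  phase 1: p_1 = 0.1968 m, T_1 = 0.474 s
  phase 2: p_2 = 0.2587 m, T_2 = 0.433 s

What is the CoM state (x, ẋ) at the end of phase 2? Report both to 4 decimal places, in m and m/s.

x = -1.2224, ẋ = -5.6655

phase 1: p=0.1968, T=0.474, ωT=1.833005, cosh=3.206291, sinh=3.046359; start (x,ẋ)=(0.083900, 0.133400) → end (x,ẋ)=(-0.060103, -0.902308)
phase 2: p=0.2587, T=0.433, ωT=1.674454, cosh=2.761646, sinh=2.574236; start (x,ẋ)=(-0.060103, -0.902308) → end (x,ẋ)=(-1.222365, -5.665481)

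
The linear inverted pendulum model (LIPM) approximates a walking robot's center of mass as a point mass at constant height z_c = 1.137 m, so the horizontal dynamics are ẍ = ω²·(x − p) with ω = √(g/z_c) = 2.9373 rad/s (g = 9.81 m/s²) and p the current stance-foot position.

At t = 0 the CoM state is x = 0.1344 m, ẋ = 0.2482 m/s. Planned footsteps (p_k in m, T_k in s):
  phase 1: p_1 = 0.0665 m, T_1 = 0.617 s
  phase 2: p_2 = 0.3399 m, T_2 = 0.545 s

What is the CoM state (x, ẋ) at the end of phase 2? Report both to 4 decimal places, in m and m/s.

phase 1: p=0.0665, T=0.617, ωT=1.812314, cosh=3.143940, sinh=2.980664; start (x,ẋ)=(0.134400, 0.248200) → end (x,ẋ)=(0.531838, 1.374797)
phase 2: p=0.3399, T=0.545, ωT=1.600829, cosh=2.579434, sinh=2.377704; start (x,ẋ)=(0.531838, 1.374797) → end (x,ẋ)=(1.947870, 4.886698)

x = 1.9479, ẋ = 4.8867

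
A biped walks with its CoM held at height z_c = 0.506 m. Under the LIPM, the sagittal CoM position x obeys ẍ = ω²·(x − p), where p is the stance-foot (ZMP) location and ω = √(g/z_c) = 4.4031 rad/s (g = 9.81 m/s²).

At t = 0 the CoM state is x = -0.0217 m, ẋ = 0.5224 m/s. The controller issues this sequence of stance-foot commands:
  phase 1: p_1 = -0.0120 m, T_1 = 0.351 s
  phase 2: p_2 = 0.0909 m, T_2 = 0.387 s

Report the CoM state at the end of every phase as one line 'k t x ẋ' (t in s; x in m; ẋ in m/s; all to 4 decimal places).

1 0.3510 0.2298 1.1852
2 0.7380 1.2004 4.9897

phase 1: p=-0.0120, T=0.351, ωT=1.545488, cosh=2.451734, sinh=2.238526; start (x,ẋ)=(-0.021700, 0.522400) → end (x,ẋ)=(0.229805, 1.185178)
phase 2: p=0.0909, T=0.387, ωT=1.704000, cosh=2.838920, sinh=2.656966; start (x,ẋ)=(0.229805, 1.185178) → end (x,ẋ)=(1.200414, 4.989662)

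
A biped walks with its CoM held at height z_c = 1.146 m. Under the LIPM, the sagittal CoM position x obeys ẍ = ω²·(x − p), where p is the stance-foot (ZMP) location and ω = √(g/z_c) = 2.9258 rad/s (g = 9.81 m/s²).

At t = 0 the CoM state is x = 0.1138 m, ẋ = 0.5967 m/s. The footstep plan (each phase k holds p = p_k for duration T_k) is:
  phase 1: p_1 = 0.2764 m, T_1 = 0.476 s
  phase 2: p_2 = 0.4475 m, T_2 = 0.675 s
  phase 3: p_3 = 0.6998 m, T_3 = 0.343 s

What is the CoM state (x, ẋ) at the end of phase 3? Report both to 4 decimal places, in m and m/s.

phase 1: p=0.2764, T=0.476, ωT=1.392681, cosh=2.137018, sinh=1.888610; start (x,ẋ)=(0.113800, 0.596700) → end (x,ẋ)=(0.314092, 0.376681)
phase 2: p=0.4475, T=0.675, ωT=1.974915, cosh=3.672390, sinh=3.533617; start (x,ẋ)=(0.314092, 0.376681) → end (x,ẋ)=(0.412507, 0.004058)
phase 3: p=0.6998, T=0.343, ωT=1.003549, cosh=1.547262, sinh=1.180686; start (x,ẋ)=(0.412507, 0.004058) → end (x,ẋ)=(0.256921, -0.986159)

x = 0.2569, ẋ = -0.9862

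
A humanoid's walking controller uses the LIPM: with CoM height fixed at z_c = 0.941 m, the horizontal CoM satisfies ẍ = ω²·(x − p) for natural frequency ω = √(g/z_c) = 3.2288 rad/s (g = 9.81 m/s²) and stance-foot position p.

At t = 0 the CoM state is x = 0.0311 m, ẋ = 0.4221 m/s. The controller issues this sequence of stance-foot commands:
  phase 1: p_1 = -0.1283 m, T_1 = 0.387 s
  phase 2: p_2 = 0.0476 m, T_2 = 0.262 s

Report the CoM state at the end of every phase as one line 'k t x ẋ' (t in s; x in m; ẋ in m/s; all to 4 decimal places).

phase 1: p=-0.1283, T=0.387, ωT=1.249546, cosh=1.887696, sinh=1.601061; start (x,ẋ)=(0.031100, 0.422100) → end (x,ẋ)=(0.381905, 1.620816)
phase 2: p=0.0476, T=0.262, ωT=0.845946, cosh=1.379666, sinh=0.950514; start (x,ẋ)=(0.381905, 1.620816) → end (x,ẋ)=(0.985975, 3.262173)

1 0.3870 0.3819 1.6208
2 0.6490 0.9860 3.2622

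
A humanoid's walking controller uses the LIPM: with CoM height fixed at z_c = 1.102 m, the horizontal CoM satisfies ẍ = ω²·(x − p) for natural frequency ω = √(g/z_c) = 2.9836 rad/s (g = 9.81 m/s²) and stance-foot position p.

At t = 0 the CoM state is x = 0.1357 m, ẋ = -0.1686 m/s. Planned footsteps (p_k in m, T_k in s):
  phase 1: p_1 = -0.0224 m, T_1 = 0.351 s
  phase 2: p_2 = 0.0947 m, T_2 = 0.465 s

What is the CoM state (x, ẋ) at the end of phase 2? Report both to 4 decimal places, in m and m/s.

x = 0.4347, ẋ = 1.0455

phase 1: p=-0.0224, T=0.351, ωT=1.047244, cosh=1.600344, sinh=1.249441; start (x,ẋ)=(0.135700, -0.168600) → end (x,ẋ)=(0.160010, 0.319552)
phase 2: p=0.0947, T=0.465, ωT=1.387374, cosh=2.127026, sinh=1.877295; start (x,ẋ)=(0.160010, 0.319552) → end (x,ẋ)=(0.434680, 1.045503)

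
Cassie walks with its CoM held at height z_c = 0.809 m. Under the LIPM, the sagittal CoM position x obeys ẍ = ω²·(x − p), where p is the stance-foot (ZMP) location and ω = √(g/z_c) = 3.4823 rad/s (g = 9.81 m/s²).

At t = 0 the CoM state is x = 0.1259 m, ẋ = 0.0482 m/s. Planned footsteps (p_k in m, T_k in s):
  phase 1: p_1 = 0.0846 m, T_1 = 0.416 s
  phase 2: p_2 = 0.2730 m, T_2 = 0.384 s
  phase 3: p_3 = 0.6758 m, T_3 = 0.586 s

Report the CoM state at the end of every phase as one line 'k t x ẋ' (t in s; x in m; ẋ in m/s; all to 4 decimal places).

phase 1: p=0.0846, T=0.416, ωT=1.448637, cosh=2.246099, sinh=2.011208; start (x,ẋ)=(0.125900, 0.048200) → end (x,ẋ)=(0.205202, 0.397512)
phase 2: p=0.2730, T=0.384, ωT=1.337203, cosh=2.035478, sinh=1.772899; start (x,ẋ)=(0.205202, 0.397512) → end (x,ẋ)=(0.337379, 0.390557)
phase 3: p=0.6758, T=0.586, ωT=2.040628, cosh=3.912693, sinh=3.782746; start (x,ẋ)=(0.337379, 0.390557) → end (x,ẋ)=(-0.224086, -2.929780)

1 0.4160 0.2052 0.3975
2 0.8000 0.3374 0.3906
3 1.3860 -0.2241 -2.9298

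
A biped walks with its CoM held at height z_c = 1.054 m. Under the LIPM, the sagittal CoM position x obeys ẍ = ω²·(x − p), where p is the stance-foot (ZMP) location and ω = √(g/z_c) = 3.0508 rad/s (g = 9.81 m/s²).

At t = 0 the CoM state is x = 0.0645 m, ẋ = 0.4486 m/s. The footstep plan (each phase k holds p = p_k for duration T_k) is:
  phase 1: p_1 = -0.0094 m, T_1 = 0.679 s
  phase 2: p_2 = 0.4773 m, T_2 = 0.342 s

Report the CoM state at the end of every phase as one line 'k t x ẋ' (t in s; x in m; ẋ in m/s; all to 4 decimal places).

1 0.6790 0.8628 2.6889
2 1.0210 2.1881 5.7523

phase 1: p=-0.0094, T=0.679, ωT=2.071493, cosh=4.031331, sinh=3.905334; start (x,ẋ)=(0.064500, 0.448600) → end (x,ẋ)=(0.862769, 2.688929)
phase 2: p=0.4773, T=0.342, ωT=1.043374, cosh=1.595521, sinh=1.243257; start (x,ẋ)=(0.862769, 2.688929) → end (x,ẋ)=(2.188111, 5.752298)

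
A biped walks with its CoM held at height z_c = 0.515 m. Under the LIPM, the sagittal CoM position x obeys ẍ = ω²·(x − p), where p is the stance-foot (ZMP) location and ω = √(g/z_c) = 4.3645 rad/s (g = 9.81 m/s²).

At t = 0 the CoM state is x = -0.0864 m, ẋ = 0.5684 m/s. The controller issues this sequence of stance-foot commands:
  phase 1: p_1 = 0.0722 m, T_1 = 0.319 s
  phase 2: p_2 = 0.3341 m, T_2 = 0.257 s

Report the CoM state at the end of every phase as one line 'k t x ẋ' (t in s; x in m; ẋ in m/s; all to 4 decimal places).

phase 1: p=0.0722, T=0.319, ωT=1.392275, cosh=2.136253, sinh=1.887744; start (x,ẋ)=(-0.086400, 0.568400) → end (x,ẋ)=(-0.020764, -0.092468)
phase 2: p=0.3341, T=0.257, ωT=1.121676, cosh=1.697865, sinh=1.372132; start (x,ẋ)=(-0.020764, -0.092468) → end (x,ẋ)=(-0.297482, -2.282162)

1 0.3190 -0.0208 -0.0925
2 0.5760 -0.2975 -2.2822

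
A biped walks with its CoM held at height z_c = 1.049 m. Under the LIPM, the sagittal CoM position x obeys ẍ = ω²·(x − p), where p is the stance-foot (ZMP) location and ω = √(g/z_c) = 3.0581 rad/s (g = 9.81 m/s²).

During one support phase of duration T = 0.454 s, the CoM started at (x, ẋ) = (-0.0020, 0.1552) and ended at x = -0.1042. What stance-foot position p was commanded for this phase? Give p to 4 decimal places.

ωT = 3.0581·0.454 = 1.388377; cosh(ωT) = 2.128910, sinh(ωT) = 1.879431
x(T) = p + (x₀−p)·cosh(ωT) + (ẋ₀/ω)·sinh(ωT) ⇒ p·(1 − cosh) = x(T) − x₀·cosh − (ẋ₀/ω)·sinh
numerator   = -0.1042 − (-0.0020)·2.128910 − (0.1552/3.0581)·1.879431 = -0.195324
denominator = 1 − 2.128910 = -1.128910
p = -0.195324 / -1.128910 = 0.1730

p = 0.1730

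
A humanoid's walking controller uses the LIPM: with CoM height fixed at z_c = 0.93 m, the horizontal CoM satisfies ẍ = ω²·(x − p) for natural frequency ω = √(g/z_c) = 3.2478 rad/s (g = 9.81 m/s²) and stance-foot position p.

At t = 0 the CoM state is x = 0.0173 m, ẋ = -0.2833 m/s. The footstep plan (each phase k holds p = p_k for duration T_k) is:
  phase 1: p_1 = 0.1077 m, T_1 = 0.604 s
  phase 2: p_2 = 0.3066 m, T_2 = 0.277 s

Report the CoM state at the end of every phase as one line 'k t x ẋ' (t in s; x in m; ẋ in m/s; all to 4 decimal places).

1 0.6040 -0.5241 -2.0505
2 0.8810 -1.5313 -5.7059

phase 1: p=0.1077, T=0.604, ωT=1.961671, cosh=3.625912, sinh=3.485289; start (x,ẋ)=(0.017300, -0.283300) → end (x,ẋ)=(-0.524098, -2.050506)
phase 2: p=0.3066, T=0.277, ωT=0.899641, cosh=1.432718, sinh=1.026002; start (x,ẋ)=(-0.524098, -2.050506) → end (x,ẋ)=(-1.531324, -5.705888)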